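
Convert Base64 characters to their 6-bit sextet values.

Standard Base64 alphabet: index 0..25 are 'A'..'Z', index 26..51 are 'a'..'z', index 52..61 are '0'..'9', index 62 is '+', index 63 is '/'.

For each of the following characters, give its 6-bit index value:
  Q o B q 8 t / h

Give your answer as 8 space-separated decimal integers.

'Q': A..Z range, ord('Q') − ord('A') = 16
'o': a..z range, 26 + ord('o') − ord('a') = 40
'B': A..Z range, ord('B') − ord('A') = 1
'q': a..z range, 26 + ord('q') − ord('a') = 42
'8': 0..9 range, 52 + ord('8') − ord('0') = 60
't': a..z range, 26 + ord('t') − ord('a') = 45
'/': index 63
'h': a..z range, 26 + ord('h') − ord('a') = 33

Answer: 16 40 1 42 60 45 63 33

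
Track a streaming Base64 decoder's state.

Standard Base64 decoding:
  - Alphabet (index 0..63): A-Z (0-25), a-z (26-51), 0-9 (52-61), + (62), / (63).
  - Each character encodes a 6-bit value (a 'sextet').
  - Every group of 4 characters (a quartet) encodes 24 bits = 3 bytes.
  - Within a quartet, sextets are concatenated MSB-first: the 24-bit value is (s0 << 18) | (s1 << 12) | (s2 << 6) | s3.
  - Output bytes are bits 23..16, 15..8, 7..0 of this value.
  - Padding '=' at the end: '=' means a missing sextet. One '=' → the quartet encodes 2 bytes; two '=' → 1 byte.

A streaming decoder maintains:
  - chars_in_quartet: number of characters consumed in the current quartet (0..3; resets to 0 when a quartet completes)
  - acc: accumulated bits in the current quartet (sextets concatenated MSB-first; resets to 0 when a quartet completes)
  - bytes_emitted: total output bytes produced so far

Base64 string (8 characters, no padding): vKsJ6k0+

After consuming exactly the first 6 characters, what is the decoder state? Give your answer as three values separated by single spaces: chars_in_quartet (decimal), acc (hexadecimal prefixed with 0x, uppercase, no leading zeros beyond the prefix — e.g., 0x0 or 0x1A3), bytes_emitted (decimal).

Answer: 2 0xEA4 3

Derivation:
After char 0 ('v'=47): chars_in_quartet=1 acc=0x2F bytes_emitted=0
After char 1 ('K'=10): chars_in_quartet=2 acc=0xBCA bytes_emitted=0
After char 2 ('s'=44): chars_in_quartet=3 acc=0x2F2AC bytes_emitted=0
After char 3 ('J'=9): chars_in_quartet=4 acc=0xBCAB09 -> emit BC AB 09, reset; bytes_emitted=3
After char 4 ('6'=58): chars_in_quartet=1 acc=0x3A bytes_emitted=3
After char 5 ('k'=36): chars_in_quartet=2 acc=0xEA4 bytes_emitted=3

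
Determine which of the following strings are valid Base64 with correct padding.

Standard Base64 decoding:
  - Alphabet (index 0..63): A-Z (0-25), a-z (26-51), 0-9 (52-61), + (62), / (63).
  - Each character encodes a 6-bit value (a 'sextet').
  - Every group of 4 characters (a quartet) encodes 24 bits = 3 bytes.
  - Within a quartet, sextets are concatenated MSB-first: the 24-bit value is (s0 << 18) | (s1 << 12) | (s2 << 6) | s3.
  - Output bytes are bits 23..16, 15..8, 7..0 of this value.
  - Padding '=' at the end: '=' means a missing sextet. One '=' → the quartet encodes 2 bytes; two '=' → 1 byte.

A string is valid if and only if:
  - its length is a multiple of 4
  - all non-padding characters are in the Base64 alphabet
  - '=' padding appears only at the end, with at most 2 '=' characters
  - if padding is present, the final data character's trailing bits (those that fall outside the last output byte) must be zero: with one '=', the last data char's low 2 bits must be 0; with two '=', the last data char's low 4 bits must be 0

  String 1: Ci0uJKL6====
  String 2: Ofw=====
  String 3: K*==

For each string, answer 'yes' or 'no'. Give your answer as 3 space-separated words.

String 1: 'Ci0uJKL6====' → invalid (4 pad chars (max 2))
String 2: 'Ofw=====' → invalid (5 pad chars (max 2))
String 3: 'K*==' → invalid (bad char(s): ['*'])

Answer: no no no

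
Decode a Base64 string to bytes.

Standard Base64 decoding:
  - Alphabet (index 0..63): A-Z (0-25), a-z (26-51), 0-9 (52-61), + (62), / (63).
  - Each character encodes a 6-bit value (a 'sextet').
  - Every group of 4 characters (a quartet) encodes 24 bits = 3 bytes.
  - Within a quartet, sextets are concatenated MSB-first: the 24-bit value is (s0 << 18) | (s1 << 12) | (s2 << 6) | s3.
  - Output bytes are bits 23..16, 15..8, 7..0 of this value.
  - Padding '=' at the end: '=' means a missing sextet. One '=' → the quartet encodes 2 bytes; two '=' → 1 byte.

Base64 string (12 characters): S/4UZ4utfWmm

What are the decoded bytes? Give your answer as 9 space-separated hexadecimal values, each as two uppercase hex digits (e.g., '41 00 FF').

After char 0 ('S'=18): chars_in_quartet=1 acc=0x12 bytes_emitted=0
After char 1 ('/'=63): chars_in_quartet=2 acc=0x4BF bytes_emitted=0
After char 2 ('4'=56): chars_in_quartet=3 acc=0x12FF8 bytes_emitted=0
After char 3 ('U'=20): chars_in_quartet=4 acc=0x4BFE14 -> emit 4B FE 14, reset; bytes_emitted=3
After char 4 ('Z'=25): chars_in_quartet=1 acc=0x19 bytes_emitted=3
After char 5 ('4'=56): chars_in_quartet=2 acc=0x678 bytes_emitted=3
After char 6 ('u'=46): chars_in_quartet=3 acc=0x19E2E bytes_emitted=3
After char 7 ('t'=45): chars_in_quartet=4 acc=0x678BAD -> emit 67 8B AD, reset; bytes_emitted=6
After char 8 ('f'=31): chars_in_quartet=1 acc=0x1F bytes_emitted=6
After char 9 ('W'=22): chars_in_quartet=2 acc=0x7D6 bytes_emitted=6
After char 10 ('m'=38): chars_in_quartet=3 acc=0x1F5A6 bytes_emitted=6
After char 11 ('m'=38): chars_in_quartet=4 acc=0x7D69A6 -> emit 7D 69 A6, reset; bytes_emitted=9

Answer: 4B FE 14 67 8B AD 7D 69 A6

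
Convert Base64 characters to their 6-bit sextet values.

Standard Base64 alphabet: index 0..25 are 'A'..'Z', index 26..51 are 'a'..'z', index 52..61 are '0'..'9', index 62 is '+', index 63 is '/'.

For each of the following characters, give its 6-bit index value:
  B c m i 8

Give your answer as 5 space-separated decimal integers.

'B': A..Z range, ord('B') − ord('A') = 1
'c': a..z range, 26 + ord('c') − ord('a') = 28
'm': a..z range, 26 + ord('m') − ord('a') = 38
'i': a..z range, 26 + ord('i') − ord('a') = 34
'8': 0..9 range, 52 + ord('8') − ord('0') = 60

Answer: 1 28 38 34 60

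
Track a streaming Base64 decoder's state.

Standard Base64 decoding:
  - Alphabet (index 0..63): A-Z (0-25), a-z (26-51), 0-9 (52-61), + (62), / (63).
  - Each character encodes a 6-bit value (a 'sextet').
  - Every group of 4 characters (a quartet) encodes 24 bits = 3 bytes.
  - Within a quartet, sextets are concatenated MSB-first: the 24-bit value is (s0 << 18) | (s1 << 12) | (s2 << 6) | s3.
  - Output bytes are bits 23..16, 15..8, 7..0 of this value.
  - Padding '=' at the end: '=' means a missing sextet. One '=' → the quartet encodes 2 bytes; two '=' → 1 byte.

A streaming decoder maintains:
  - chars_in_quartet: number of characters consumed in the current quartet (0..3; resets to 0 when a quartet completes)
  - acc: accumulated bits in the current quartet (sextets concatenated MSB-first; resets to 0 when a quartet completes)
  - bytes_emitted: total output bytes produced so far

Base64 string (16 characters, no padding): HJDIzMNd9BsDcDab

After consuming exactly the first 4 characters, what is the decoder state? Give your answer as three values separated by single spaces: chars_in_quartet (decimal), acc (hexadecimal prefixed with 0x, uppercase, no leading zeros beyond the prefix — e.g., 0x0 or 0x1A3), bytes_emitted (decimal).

Answer: 0 0x0 3

Derivation:
After char 0 ('H'=7): chars_in_quartet=1 acc=0x7 bytes_emitted=0
After char 1 ('J'=9): chars_in_quartet=2 acc=0x1C9 bytes_emitted=0
After char 2 ('D'=3): chars_in_quartet=3 acc=0x7243 bytes_emitted=0
After char 3 ('I'=8): chars_in_quartet=4 acc=0x1C90C8 -> emit 1C 90 C8, reset; bytes_emitted=3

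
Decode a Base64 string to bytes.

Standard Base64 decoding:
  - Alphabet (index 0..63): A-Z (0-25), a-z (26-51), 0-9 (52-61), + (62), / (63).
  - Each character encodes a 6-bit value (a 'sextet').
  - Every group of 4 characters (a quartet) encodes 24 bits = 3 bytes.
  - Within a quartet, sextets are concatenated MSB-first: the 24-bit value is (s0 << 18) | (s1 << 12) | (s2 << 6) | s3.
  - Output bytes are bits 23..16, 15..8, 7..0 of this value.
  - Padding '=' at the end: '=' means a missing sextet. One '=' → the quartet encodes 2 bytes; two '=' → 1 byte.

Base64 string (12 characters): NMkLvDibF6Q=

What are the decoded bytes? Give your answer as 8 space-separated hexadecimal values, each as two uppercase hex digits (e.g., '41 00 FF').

Answer: 34 C9 0B BC 38 9B 17 A4

Derivation:
After char 0 ('N'=13): chars_in_quartet=1 acc=0xD bytes_emitted=0
After char 1 ('M'=12): chars_in_quartet=2 acc=0x34C bytes_emitted=0
After char 2 ('k'=36): chars_in_quartet=3 acc=0xD324 bytes_emitted=0
After char 3 ('L'=11): chars_in_quartet=4 acc=0x34C90B -> emit 34 C9 0B, reset; bytes_emitted=3
After char 4 ('v'=47): chars_in_quartet=1 acc=0x2F bytes_emitted=3
After char 5 ('D'=3): chars_in_quartet=2 acc=0xBC3 bytes_emitted=3
After char 6 ('i'=34): chars_in_quartet=3 acc=0x2F0E2 bytes_emitted=3
After char 7 ('b'=27): chars_in_quartet=4 acc=0xBC389B -> emit BC 38 9B, reset; bytes_emitted=6
After char 8 ('F'=5): chars_in_quartet=1 acc=0x5 bytes_emitted=6
After char 9 ('6'=58): chars_in_quartet=2 acc=0x17A bytes_emitted=6
After char 10 ('Q'=16): chars_in_quartet=3 acc=0x5E90 bytes_emitted=6
Padding '=': partial quartet acc=0x5E90 -> emit 17 A4; bytes_emitted=8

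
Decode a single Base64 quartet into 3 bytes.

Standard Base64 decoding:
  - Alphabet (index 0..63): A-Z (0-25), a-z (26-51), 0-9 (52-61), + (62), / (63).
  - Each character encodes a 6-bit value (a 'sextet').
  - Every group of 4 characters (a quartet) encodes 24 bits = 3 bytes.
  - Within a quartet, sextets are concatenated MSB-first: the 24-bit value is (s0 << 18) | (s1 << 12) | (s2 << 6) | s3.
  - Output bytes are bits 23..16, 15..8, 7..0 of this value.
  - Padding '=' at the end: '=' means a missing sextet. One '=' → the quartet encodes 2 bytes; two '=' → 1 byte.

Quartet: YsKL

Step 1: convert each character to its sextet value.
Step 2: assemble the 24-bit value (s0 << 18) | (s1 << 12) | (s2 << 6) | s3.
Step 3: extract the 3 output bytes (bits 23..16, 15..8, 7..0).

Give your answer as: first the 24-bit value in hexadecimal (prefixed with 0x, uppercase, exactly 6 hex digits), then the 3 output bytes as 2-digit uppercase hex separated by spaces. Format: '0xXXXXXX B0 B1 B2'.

Answer: 0x62C28B 62 C2 8B

Derivation:
Sextets: Y=24, s=44, K=10, L=11
24-bit: (24<<18) | (44<<12) | (10<<6) | 11
      = 0x600000 | 0x02C000 | 0x000280 | 0x00000B
      = 0x62C28B
Bytes: (v>>16)&0xFF=62, (v>>8)&0xFF=C2, v&0xFF=8B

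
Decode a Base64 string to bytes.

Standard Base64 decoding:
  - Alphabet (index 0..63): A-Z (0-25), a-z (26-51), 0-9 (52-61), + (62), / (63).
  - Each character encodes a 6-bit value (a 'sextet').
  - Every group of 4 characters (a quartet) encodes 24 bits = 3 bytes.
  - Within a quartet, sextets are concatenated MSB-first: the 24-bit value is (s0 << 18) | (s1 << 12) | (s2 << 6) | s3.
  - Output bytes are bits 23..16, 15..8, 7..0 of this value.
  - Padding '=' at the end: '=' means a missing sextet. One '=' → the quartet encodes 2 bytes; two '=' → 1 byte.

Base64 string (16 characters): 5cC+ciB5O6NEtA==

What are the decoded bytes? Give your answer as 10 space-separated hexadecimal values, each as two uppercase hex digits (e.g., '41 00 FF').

Answer: E5 C0 BE 72 20 79 3B A3 44 B4

Derivation:
After char 0 ('5'=57): chars_in_quartet=1 acc=0x39 bytes_emitted=0
After char 1 ('c'=28): chars_in_quartet=2 acc=0xE5C bytes_emitted=0
After char 2 ('C'=2): chars_in_quartet=3 acc=0x39702 bytes_emitted=0
After char 3 ('+'=62): chars_in_quartet=4 acc=0xE5C0BE -> emit E5 C0 BE, reset; bytes_emitted=3
After char 4 ('c'=28): chars_in_quartet=1 acc=0x1C bytes_emitted=3
After char 5 ('i'=34): chars_in_quartet=2 acc=0x722 bytes_emitted=3
After char 6 ('B'=1): chars_in_quartet=3 acc=0x1C881 bytes_emitted=3
After char 7 ('5'=57): chars_in_quartet=4 acc=0x722079 -> emit 72 20 79, reset; bytes_emitted=6
After char 8 ('O'=14): chars_in_quartet=1 acc=0xE bytes_emitted=6
After char 9 ('6'=58): chars_in_quartet=2 acc=0x3BA bytes_emitted=6
After char 10 ('N'=13): chars_in_quartet=3 acc=0xEE8D bytes_emitted=6
After char 11 ('E'=4): chars_in_quartet=4 acc=0x3BA344 -> emit 3B A3 44, reset; bytes_emitted=9
After char 12 ('t'=45): chars_in_quartet=1 acc=0x2D bytes_emitted=9
After char 13 ('A'=0): chars_in_quartet=2 acc=0xB40 bytes_emitted=9
Padding '==': partial quartet acc=0xB40 -> emit B4; bytes_emitted=10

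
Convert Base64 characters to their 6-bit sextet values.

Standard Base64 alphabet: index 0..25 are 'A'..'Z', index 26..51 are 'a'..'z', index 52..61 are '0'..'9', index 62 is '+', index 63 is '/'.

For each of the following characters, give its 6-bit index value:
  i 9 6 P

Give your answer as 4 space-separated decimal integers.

Answer: 34 61 58 15

Derivation:
'i': a..z range, 26 + ord('i') − ord('a') = 34
'9': 0..9 range, 52 + ord('9') − ord('0') = 61
'6': 0..9 range, 52 + ord('6') − ord('0') = 58
'P': A..Z range, ord('P') − ord('A') = 15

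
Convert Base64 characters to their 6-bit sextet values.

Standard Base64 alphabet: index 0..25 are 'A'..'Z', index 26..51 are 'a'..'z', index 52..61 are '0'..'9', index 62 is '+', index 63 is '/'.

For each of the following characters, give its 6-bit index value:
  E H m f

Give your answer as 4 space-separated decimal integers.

'E': A..Z range, ord('E') − ord('A') = 4
'H': A..Z range, ord('H') − ord('A') = 7
'm': a..z range, 26 + ord('m') − ord('a') = 38
'f': a..z range, 26 + ord('f') − ord('a') = 31

Answer: 4 7 38 31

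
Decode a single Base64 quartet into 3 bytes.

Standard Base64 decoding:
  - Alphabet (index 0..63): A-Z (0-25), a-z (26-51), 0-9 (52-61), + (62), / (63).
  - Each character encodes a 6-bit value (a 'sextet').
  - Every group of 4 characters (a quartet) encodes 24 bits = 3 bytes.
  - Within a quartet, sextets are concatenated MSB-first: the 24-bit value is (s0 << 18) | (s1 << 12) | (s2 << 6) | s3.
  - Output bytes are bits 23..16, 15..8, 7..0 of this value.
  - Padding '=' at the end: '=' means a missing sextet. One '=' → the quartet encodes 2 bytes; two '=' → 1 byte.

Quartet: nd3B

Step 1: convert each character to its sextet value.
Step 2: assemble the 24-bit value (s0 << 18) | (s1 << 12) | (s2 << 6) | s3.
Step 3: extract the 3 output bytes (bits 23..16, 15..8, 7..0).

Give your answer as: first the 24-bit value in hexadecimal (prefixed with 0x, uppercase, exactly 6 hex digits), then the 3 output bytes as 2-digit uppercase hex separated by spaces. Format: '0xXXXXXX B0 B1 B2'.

Sextets: n=39, d=29, 3=55, B=1
24-bit: (39<<18) | (29<<12) | (55<<6) | 1
      = 0x9C0000 | 0x01D000 | 0x000DC0 | 0x000001
      = 0x9DDDC1
Bytes: (v>>16)&0xFF=9D, (v>>8)&0xFF=DD, v&0xFF=C1

Answer: 0x9DDDC1 9D DD C1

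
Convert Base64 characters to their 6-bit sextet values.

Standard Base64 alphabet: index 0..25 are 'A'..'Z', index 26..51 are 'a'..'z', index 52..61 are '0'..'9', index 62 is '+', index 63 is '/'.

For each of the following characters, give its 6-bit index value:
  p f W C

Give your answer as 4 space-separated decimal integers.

'p': a..z range, 26 + ord('p') − ord('a') = 41
'f': a..z range, 26 + ord('f') − ord('a') = 31
'W': A..Z range, ord('W') − ord('A') = 22
'C': A..Z range, ord('C') − ord('A') = 2

Answer: 41 31 22 2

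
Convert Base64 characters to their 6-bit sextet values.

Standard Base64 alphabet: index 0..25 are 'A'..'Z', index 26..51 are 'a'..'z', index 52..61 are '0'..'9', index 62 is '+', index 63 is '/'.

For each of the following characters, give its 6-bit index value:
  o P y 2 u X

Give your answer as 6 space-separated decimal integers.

Answer: 40 15 50 54 46 23

Derivation:
'o': a..z range, 26 + ord('o') − ord('a') = 40
'P': A..Z range, ord('P') − ord('A') = 15
'y': a..z range, 26 + ord('y') − ord('a') = 50
'2': 0..9 range, 52 + ord('2') − ord('0') = 54
'u': a..z range, 26 + ord('u') − ord('a') = 46
'X': A..Z range, ord('X') − ord('A') = 23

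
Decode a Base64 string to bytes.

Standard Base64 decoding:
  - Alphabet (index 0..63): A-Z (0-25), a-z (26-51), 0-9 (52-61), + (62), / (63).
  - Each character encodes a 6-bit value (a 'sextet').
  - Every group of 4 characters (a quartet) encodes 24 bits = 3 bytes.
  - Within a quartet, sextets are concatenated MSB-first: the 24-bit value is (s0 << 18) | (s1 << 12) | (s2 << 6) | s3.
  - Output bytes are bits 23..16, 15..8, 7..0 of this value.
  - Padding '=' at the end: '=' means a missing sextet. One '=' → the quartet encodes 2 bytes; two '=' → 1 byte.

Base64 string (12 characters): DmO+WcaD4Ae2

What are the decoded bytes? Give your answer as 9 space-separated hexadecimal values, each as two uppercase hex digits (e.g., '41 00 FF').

Answer: 0E 63 BE 59 C6 83 E0 07 B6

Derivation:
After char 0 ('D'=3): chars_in_quartet=1 acc=0x3 bytes_emitted=0
After char 1 ('m'=38): chars_in_quartet=2 acc=0xE6 bytes_emitted=0
After char 2 ('O'=14): chars_in_quartet=3 acc=0x398E bytes_emitted=0
After char 3 ('+'=62): chars_in_quartet=4 acc=0xE63BE -> emit 0E 63 BE, reset; bytes_emitted=3
After char 4 ('W'=22): chars_in_quartet=1 acc=0x16 bytes_emitted=3
After char 5 ('c'=28): chars_in_quartet=2 acc=0x59C bytes_emitted=3
After char 6 ('a'=26): chars_in_quartet=3 acc=0x1671A bytes_emitted=3
After char 7 ('D'=3): chars_in_quartet=4 acc=0x59C683 -> emit 59 C6 83, reset; bytes_emitted=6
After char 8 ('4'=56): chars_in_quartet=1 acc=0x38 bytes_emitted=6
After char 9 ('A'=0): chars_in_quartet=2 acc=0xE00 bytes_emitted=6
After char 10 ('e'=30): chars_in_quartet=3 acc=0x3801E bytes_emitted=6
After char 11 ('2'=54): chars_in_quartet=4 acc=0xE007B6 -> emit E0 07 B6, reset; bytes_emitted=9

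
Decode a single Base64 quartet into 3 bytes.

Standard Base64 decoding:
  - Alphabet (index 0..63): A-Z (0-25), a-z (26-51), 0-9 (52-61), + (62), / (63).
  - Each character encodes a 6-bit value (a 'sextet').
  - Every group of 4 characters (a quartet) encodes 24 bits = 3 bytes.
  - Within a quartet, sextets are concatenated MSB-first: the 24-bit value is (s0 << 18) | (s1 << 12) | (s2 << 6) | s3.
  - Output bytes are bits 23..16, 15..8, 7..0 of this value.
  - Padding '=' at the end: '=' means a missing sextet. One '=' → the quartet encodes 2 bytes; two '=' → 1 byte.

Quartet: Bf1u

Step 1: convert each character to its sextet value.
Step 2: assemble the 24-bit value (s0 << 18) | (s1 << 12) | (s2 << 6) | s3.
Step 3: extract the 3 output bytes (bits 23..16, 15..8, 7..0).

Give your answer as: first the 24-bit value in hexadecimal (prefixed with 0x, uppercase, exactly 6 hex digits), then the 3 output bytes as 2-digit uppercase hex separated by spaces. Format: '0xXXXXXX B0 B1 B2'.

Answer: 0x05FD6E 05 FD 6E

Derivation:
Sextets: B=1, f=31, 1=53, u=46
24-bit: (1<<18) | (31<<12) | (53<<6) | 46
      = 0x040000 | 0x01F000 | 0x000D40 | 0x00002E
      = 0x05FD6E
Bytes: (v>>16)&0xFF=05, (v>>8)&0xFF=FD, v&0xFF=6E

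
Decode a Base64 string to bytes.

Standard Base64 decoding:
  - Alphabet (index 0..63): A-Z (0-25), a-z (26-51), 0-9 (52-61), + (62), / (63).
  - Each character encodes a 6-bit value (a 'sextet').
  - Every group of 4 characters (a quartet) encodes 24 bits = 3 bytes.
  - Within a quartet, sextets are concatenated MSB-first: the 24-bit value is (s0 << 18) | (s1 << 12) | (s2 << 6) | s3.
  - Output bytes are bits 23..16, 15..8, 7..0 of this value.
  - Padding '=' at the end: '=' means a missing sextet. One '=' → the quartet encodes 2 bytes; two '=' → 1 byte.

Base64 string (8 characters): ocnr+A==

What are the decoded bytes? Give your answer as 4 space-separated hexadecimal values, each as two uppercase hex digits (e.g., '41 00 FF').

After char 0 ('o'=40): chars_in_quartet=1 acc=0x28 bytes_emitted=0
After char 1 ('c'=28): chars_in_quartet=2 acc=0xA1C bytes_emitted=0
After char 2 ('n'=39): chars_in_quartet=3 acc=0x28727 bytes_emitted=0
After char 3 ('r'=43): chars_in_quartet=4 acc=0xA1C9EB -> emit A1 C9 EB, reset; bytes_emitted=3
After char 4 ('+'=62): chars_in_quartet=1 acc=0x3E bytes_emitted=3
After char 5 ('A'=0): chars_in_quartet=2 acc=0xF80 bytes_emitted=3
Padding '==': partial quartet acc=0xF80 -> emit F8; bytes_emitted=4

Answer: A1 C9 EB F8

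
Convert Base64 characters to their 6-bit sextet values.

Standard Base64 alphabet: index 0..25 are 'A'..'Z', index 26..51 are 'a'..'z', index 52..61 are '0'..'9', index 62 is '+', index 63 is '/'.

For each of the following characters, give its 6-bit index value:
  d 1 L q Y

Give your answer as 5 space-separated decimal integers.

Answer: 29 53 11 42 24

Derivation:
'd': a..z range, 26 + ord('d') − ord('a') = 29
'1': 0..9 range, 52 + ord('1') − ord('0') = 53
'L': A..Z range, ord('L') − ord('A') = 11
'q': a..z range, 26 + ord('q') − ord('a') = 42
'Y': A..Z range, ord('Y') − ord('A') = 24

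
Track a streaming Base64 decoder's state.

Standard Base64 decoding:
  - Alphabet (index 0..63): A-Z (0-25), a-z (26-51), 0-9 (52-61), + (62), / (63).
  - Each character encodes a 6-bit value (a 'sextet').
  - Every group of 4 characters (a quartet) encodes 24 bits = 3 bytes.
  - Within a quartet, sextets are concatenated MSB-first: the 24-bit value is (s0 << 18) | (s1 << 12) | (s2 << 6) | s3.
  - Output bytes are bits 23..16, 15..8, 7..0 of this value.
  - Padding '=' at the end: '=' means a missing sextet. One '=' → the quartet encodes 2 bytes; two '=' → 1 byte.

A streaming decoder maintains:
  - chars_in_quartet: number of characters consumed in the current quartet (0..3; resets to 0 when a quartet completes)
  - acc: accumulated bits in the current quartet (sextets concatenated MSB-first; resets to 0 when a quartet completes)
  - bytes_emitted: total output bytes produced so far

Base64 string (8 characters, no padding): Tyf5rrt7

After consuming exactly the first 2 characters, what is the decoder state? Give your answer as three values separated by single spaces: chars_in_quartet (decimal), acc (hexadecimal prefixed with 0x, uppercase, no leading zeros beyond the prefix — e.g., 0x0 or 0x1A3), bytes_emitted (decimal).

After char 0 ('T'=19): chars_in_quartet=1 acc=0x13 bytes_emitted=0
After char 1 ('y'=50): chars_in_quartet=2 acc=0x4F2 bytes_emitted=0

Answer: 2 0x4F2 0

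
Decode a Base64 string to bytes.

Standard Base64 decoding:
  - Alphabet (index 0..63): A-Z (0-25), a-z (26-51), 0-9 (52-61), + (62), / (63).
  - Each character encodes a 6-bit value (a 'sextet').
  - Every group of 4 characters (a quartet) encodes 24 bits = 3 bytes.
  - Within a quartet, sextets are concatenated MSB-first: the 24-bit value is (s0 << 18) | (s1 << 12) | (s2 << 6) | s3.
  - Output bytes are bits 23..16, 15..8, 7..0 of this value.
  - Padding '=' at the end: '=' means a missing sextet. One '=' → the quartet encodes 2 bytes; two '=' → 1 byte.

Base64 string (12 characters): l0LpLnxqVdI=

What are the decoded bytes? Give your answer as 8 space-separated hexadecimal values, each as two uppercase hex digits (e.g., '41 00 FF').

Answer: 97 42 E9 2E 7C 6A 55 D2

Derivation:
After char 0 ('l'=37): chars_in_quartet=1 acc=0x25 bytes_emitted=0
After char 1 ('0'=52): chars_in_quartet=2 acc=0x974 bytes_emitted=0
After char 2 ('L'=11): chars_in_quartet=3 acc=0x25D0B bytes_emitted=0
After char 3 ('p'=41): chars_in_quartet=4 acc=0x9742E9 -> emit 97 42 E9, reset; bytes_emitted=3
After char 4 ('L'=11): chars_in_quartet=1 acc=0xB bytes_emitted=3
After char 5 ('n'=39): chars_in_quartet=2 acc=0x2E7 bytes_emitted=3
After char 6 ('x'=49): chars_in_quartet=3 acc=0xB9F1 bytes_emitted=3
After char 7 ('q'=42): chars_in_quartet=4 acc=0x2E7C6A -> emit 2E 7C 6A, reset; bytes_emitted=6
After char 8 ('V'=21): chars_in_quartet=1 acc=0x15 bytes_emitted=6
After char 9 ('d'=29): chars_in_quartet=2 acc=0x55D bytes_emitted=6
After char 10 ('I'=8): chars_in_quartet=3 acc=0x15748 bytes_emitted=6
Padding '=': partial quartet acc=0x15748 -> emit 55 D2; bytes_emitted=8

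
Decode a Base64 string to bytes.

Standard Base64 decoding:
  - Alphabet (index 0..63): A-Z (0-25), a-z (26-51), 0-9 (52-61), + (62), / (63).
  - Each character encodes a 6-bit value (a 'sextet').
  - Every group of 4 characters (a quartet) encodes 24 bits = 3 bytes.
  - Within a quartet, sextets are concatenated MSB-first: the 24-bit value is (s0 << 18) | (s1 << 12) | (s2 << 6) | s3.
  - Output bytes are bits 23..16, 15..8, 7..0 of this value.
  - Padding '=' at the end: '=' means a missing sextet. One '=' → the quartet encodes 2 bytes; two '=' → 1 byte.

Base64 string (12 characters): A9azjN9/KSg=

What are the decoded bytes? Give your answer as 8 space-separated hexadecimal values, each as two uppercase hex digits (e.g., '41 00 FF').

After char 0 ('A'=0): chars_in_quartet=1 acc=0x0 bytes_emitted=0
After char 1 ('9'=61): chars_in_quartet=2 acc=0x3D bytes_emitted=0
After char 2 ('a'=26): chars_in_quartet=3 acc=0xF5A bytes_emitted=0
After char 3 ('z'=51): chars_in_quartet=4 acc=0x3D6B3 -> emit 03 D6 B3, reset; bytes_emitted=3
After char 4 ('j'=35): chars_in_quartet=1 acc=0x23 bytes_emitted=3
After char 5 ('N'=13): chars_in_quartet=2 acc=0x8CD bytes_emitted=3
After char 6 ('9'=61): chars_in_quartet=3 acc=0x2337D bytes_emitted=3
After char 7 ('/'=63): chars_in_quartet=4 acc=0x8CDF7F -> emit 8C DF 7F, reset; bytes_emitted=6
After char 8 ('K'=10): chars_in_quartet=1 acc=0xA bytes_emitted=6
After char 9 ('S'=18): chars_in_quartet=2 acc=0x292 bytes_emitted=6
After char 10 ('g'=32): chars_in_quartet=3 acc=0xA4A0 bytes_emitted=6
Padding '=': partial quartet acc=0xA4A0 -> emit 29 28; bytes_emitted=8

Answer: 03 D6 B3 8C DF 7F 29 28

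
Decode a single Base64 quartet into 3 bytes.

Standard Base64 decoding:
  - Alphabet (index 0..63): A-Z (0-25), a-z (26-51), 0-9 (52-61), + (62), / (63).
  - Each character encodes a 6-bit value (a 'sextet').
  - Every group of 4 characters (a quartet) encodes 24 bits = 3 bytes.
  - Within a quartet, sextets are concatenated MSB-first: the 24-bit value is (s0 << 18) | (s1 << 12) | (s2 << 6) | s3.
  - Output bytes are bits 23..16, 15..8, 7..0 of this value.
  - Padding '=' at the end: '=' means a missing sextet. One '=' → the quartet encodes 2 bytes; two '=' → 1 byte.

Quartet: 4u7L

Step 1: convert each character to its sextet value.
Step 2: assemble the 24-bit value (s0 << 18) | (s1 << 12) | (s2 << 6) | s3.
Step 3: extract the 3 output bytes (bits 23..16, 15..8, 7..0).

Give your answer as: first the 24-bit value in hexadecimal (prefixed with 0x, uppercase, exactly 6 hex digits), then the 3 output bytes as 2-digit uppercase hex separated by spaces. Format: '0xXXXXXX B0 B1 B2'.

Sextets: 4=56, u=46, 7=59, L=11
24-bit: (56<<18) | (46<<12) | (59<<6) | 11
      = 0xE00000 | 0x02E000 | 0x000EC0 | 0x00000B
      = 0xE2EECB
Bytes: (v>>16)&0xFF=E2, (v>>8)&0xFF=EE, v&0xFF=CB

Answer: 0xE2EECB E2 EE CB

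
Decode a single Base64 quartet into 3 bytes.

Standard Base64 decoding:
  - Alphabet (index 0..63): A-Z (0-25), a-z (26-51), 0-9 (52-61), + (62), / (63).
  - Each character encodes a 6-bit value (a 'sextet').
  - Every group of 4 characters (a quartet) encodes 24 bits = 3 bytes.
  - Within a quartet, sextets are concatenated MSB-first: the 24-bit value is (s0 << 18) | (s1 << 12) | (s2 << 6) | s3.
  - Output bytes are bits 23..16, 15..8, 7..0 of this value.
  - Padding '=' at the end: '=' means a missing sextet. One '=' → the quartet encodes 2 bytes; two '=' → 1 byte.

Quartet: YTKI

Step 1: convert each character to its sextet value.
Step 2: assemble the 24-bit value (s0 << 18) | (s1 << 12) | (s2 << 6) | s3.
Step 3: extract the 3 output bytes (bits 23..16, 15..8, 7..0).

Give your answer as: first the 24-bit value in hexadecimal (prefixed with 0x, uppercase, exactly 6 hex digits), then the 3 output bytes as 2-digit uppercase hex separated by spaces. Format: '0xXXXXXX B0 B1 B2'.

Sextets: Y=24, T=19, K=10, I=8
24-bit: (24<<18) | (19<<12) | (10<<6) | 8
      = 0x600000 | 0x013000 | 0x000280 | 0x000008
      = 0x613288
Bytes: (v>>16)&0xFF=61, (v>>8)&0xFF=32, v&0xFF=88

Answer: 0x613288 61 32 88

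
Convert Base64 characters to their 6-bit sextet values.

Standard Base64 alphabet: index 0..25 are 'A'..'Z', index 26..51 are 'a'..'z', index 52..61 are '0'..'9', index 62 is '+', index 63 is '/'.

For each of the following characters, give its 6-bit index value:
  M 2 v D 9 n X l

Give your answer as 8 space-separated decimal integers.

Answer: 12 54 47 3 61 39 23 37

Derivation:
'M': A..Z range, ord('M') − ord('A') = 12
'2': 0..9 range, 52 + ord('2') − ord('0') = 54
'v': a..z range, 26 + ord('v') − ord('a') = 47
'D': A..Z range, ord('D') − ord('A') = 3
'9': 0..9 range, 52 + ord('9') − ord('0') = 61
'n': a..z range, 26 + ord('n') − ord('a') = 39
'X': A..Z range, ord('X') − ord('A') = 23
'l': a..z range, 26 + ord('l') − ord('a') = 37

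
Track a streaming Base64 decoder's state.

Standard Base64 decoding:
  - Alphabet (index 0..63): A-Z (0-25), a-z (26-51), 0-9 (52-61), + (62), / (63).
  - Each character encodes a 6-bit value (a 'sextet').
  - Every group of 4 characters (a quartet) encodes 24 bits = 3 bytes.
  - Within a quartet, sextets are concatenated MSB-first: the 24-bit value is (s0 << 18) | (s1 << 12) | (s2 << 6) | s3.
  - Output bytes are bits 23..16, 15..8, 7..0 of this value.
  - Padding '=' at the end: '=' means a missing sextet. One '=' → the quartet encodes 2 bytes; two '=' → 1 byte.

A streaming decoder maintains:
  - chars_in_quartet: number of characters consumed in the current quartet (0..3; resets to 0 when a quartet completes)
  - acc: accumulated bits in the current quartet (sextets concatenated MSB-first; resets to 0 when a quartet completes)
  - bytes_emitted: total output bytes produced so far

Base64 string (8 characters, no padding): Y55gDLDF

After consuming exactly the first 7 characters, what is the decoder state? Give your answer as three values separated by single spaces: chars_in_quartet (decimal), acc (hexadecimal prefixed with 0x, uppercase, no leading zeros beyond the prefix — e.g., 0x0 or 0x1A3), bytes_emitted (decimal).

Answer: 3 0x32C3 3

Derivation:
After char 0 ('Y'=24): chars_in_quartet=1 acc=0x18 bytes_emitted=0
After char 1 ('5'=57): chars_in_quartet=2 acc=0x639 bytes_emitted=0
After char 2 ('5'=57): chars_in_quartet=3 acc=0x18E79 bytes_emitted=0
After char 3 ('g'=32): chars_in_quartet=4 acc=0x639E60 -> emit 63 9E 60, reset; bytes_emitted=3
After char 4 ('D'=3): chars_in_quartet=1 acc=0x3 bytes_emitted=3
After char 5 ('L'=11): chars_in_quartet=2 acc=0xCB bytes_emitted=3
After char 6 ('D'=3): chars_in_quartet=3 acc=0x32C3 bytes_emitted=3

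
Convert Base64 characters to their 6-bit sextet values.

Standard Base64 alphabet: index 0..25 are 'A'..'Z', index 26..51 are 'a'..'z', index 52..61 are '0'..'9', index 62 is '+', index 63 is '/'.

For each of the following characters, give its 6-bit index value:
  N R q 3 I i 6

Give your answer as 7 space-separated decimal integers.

'N': A..Z range, ord('N') − ord('A') = 13
'R': A..Z range, ord('R') − ord('A') = 17
'q': a..z range, 26 + ord('q') − ord('a') = 42
'3': 0..9 range, 52 + ord('3') − ord('0') = 55
'I': A..Z range, ord('I') − ord('A') = 8
'i': a..z range, 26 + ord('i') − ord('a') = 34
'6': 0..9 range, 52 + ord('6') − ord('0') = 58

Answer: 13 17 42 55 8 34 58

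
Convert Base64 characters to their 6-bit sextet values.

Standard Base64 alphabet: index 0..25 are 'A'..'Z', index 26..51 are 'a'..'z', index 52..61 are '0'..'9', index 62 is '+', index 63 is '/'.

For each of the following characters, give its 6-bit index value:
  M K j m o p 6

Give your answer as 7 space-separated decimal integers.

Answer: 12 10 35 38 40 41 58

Derivation:
'M': A..Z range, ord('M') − ord('A') = 12
'K': A..Z range, ord('K') − ord('A') = 10
'j': a..z range, 26 + ord('j') − ord('a') = 35
'm': a..z range, 26 + ord('m') − ord('a') = 38
'o': a..z range, 26 + ord('o') − ord('a') = 40
'p': a..z range, 26 + ord('p') − ord('a') = 41
'6': 0..9 range, 52 + ord('6') − ord('0') = 58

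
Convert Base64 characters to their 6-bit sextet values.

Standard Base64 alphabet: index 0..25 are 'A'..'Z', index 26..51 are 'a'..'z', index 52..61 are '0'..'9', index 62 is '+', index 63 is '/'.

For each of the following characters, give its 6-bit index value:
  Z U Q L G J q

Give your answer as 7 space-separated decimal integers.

Answer: 25 20 16 11 6 9 42

Derivation:
'Z': A..Z range, ord('Z') − ord('A') = 25
'U': A..Z range, ord('U') − ord('A') = 20
'Q': A..Z range, ord('Q') − ord('A') = 16
'L': A..Z range, ord('L') − ord('A') = 11
'G': A..Z range, ord('G') − ord('A') = 6
'J': A..Z range, ord('J') − ord('A') = 9
'q': a..z range, 26 + ord('q') − ord('a') = 42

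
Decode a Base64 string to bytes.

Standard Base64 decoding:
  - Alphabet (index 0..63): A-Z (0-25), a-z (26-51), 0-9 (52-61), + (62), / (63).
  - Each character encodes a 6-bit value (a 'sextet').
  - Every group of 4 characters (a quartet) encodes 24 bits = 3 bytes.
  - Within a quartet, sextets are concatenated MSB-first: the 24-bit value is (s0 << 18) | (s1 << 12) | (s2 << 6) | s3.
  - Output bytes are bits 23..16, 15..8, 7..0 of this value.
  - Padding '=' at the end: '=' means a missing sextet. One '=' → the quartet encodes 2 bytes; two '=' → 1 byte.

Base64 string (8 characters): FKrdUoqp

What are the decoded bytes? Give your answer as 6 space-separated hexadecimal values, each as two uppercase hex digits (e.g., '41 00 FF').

Answer: 14 AA DD 52 8A A9

Derivation:
After char 0 ('F'=5): chars_in_quartet=1 acc=0x5 bytes_emitted=0
After char 1 ('K'=10): chars_in_quartet=2 acc=0x14A bytes_emitted=0
After char 2 ('r'=43): chars_in_quartet=3 acc=0x52AB bytes_emitted=0
After char 3 ('d'=29): chars_in_quartet=4 acc=0x14AADD -> emit 14 AA DD, reset; bytes_emitted=3
After char 4 ('U'=20): chars_in_quartet=1 acc=0x14 bytes_emitted=3
After char 5 ('o'=40): chars_in_quartet=2 acc=0x528 bytes_emitted=3
After char 6 ('q'=42): chars_in_quartet=3 acc=0x14A2A bytes_emitted=3
After char 7 ('p'=41): chars_in_quartet=4 acc=0x528AA9 -> emit 52 8A A9, reset; bytes_emitted=6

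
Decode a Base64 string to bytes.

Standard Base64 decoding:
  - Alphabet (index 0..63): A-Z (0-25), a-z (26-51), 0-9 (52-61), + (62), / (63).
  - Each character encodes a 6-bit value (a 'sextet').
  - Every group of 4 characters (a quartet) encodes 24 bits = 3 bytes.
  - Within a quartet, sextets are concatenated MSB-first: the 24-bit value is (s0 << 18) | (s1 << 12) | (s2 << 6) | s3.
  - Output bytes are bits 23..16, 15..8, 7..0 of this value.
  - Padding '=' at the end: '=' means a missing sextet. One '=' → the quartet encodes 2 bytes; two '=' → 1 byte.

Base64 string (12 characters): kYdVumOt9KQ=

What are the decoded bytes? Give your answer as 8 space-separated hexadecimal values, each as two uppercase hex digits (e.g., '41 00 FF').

After char 0 ('k'=36): chars_in_quartet=1 acc=0x24 bytes_emitted=0
After char 1 ('Y'=24): chars_in_quartet=2 acc=0x918 bytes_emitted=0
After char 2 ('d'=29): chars_in_quartet=3 acc=0x2461D bytes_emitted=0
After char 3 ('V'=21): chars_in_quartet=4 acc=0x918755 -> emit 91 87 55, reset; bytes_emitted=3
After char 4 ('u'=46): chars_in_quartet=1 acc=0x2E bytes_emitted=3
After char 5 ('m'=38): chars_in_quartet=2 acc=0xBA6 bytes_emitted=3
After char 6 ('O'=14): chars_in_quartet=3 acc=0x2E98E bytes_emitted=3
After char 7 ('t'=45): chars_in_quartet=4 acc=0xBA63AD -> emit BA 63 AD, reset; bytes_emitted=6
After char 8 ('9'=61): chars_in_quartet=1 acc=0x3D bytes_emitted=6
After char 9 ('K'=10): chars_in_quartet=2 acc=0xF4A bytes_emitted=6
After char 10 ('Q'=16): chars_in_quartet=3 acc=0x3D290 bytes_emitted=6
Padding '=': partial quartet acc=0x3D290 -> emit F4 A4; bytes_emitted=8

Answer: 91 87 55 BA 63 AD F4 A4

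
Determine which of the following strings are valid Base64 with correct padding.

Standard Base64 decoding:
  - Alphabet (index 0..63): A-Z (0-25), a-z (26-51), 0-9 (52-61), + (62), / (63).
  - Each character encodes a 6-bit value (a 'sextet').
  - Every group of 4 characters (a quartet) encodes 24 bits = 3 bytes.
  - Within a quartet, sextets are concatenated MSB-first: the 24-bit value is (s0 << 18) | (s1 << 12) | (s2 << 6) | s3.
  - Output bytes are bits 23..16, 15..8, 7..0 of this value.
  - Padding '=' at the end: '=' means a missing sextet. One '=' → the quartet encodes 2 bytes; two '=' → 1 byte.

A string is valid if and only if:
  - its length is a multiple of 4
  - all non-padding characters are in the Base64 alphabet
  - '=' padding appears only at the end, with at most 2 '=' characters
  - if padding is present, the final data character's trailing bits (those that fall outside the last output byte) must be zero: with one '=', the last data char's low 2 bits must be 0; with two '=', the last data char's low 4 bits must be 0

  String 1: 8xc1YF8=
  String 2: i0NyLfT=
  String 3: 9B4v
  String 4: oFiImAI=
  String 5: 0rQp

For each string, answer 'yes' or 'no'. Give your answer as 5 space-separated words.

Answer: yes no yes yes yes

Derivation:
String 1: '8xc1YF8=' → valid
String 2: 'i0NyLfT=' → invalid (bad trailing bits)
String 3: '9B4v' → valid
String 4: 'oFiImAI=' → valid
String 5: '0rQp' → valid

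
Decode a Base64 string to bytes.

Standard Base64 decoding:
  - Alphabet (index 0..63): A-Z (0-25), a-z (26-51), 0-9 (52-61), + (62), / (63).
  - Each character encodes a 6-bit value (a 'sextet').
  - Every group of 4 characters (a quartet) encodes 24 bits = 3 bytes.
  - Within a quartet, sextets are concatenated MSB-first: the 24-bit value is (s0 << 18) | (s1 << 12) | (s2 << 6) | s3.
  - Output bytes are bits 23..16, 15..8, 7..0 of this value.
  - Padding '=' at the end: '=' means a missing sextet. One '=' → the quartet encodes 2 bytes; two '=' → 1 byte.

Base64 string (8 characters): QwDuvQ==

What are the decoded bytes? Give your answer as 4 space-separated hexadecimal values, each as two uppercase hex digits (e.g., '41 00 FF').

Answer: 43 00 EE BD

Derivation:
After char 0 ('Q'=16): chars_in_quartet=1 acc=0x10 bytes_emitted=0
After char 1 ('w'=48): chars_in_quartet=2 acc=0x430 bytes_emitted=0
After char 2 ('D'=3): chars_in_quartet=3 acc=0x10C03 bytes_emitted=0
After char 3 ('u'=46): chars_in_quartet=4 acc=0x4300EE -> emit 43 00 EE, reset; bytes_emitted=3
After char 4 ('v'=47): chars_in_quartet=1 acc=0x2F bytes_emitted=3
After char 5 ('Q'=16): chars_in_quartet=2 acc=0xBD0 bytes_emitted=3
Padding '==': partial quartet acc=0xBD0 -> emit BD; bytes_emitted=4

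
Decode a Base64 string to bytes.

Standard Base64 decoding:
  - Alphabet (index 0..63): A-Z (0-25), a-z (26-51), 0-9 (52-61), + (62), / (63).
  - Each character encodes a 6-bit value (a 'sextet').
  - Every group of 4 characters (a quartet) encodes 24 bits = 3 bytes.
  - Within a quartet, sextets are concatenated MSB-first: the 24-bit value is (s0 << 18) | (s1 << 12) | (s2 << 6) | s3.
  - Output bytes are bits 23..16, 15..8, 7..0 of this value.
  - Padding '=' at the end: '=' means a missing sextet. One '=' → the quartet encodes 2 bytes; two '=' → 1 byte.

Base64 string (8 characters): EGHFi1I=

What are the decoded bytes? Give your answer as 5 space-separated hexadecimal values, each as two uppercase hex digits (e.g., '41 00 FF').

After char 0 ('E'=4): chars_in_quartet=1 acc=0x4 bytes_emitted=0
After char 1 ('G'=6): chars_in_quartet=2 acc=0x106 bytes_emitted=0
After char 2 ('H'=7): chars_in_quartet=3 acc=0x4187 bytes_emitted=0
After char 3 ('F'=5): chars_in_quartet=4 acc=0x1061C5 -> emit 10 61 C5, reset; bytes_emitted=3
After char 4 ('i'=34): chars_in_quartet=1 acc=0x22 bytes_emitted=3
After char 5 ('1'=53): chars_in_quartet=2 acc=0x8B5 bytes_emitted=3
After char 6 ('I'=8): chars_in_quartet=3 acc=0x22D48 bytes_emitted=3
Padding '=': partial quartet acc=0x22D48 -> emit 8B 52; bytes_emitted=5

Answer: 10 61 C5 8B 52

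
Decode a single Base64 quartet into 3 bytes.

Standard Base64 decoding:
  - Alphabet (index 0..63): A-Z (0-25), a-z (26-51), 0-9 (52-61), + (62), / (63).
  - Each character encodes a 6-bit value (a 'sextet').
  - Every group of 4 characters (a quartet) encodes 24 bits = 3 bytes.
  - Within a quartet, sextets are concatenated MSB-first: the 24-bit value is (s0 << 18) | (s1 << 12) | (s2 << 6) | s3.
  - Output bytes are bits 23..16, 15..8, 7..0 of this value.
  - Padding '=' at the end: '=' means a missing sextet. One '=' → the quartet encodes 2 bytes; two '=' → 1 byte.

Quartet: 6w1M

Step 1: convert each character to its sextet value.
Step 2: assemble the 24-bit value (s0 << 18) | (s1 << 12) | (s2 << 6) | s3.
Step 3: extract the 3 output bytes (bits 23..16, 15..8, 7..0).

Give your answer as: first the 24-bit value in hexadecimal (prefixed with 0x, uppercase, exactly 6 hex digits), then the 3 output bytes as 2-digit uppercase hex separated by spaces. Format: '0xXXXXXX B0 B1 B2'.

Answer: 0xEB0D4C EB 0D 4C

Derivation:
Sextets: 6=58, w=48, 1=53, M=12
24-bit: (58<<18) | (48<<12) | (53<<6) | 12
      = 0xE80000 | 0x030000 | 0x000D40 | 0x00000C
      = 0xEB0D4C
Bytes: (v>>16)&0xFF=EB, (v>>8)&0xFF=0D, v&0xFF=4C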